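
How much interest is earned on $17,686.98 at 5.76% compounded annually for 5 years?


Compound interest earned = final amount − principal.
A = P(1 + r/n)^(nt) = $17,686.98 × (1 + 0.0576/1)^(1 × 5) = $23,402.43
Interest = A − P = $23,402.43 − $17,686.98 = $5,715.45

Interest = A - P = $5,715.45


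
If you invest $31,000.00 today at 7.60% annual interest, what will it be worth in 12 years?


Future value formula: FV = PV × (1 + r)^t
FV = $31,000.00 × (1 + 0.076)^12
FV = $31,000.00 × 2.40850336
FV = $74,663.60

FV = PV × (1 + r)^t = $74,663.60


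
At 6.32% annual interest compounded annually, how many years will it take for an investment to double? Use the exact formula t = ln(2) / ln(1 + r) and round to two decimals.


Doubling condition: (1 + r)^t = 2
Take ln of both sides: t × ln(1 + r) = ln(2)
t = ln(2) / ln(1 + r)
t = 0.693147 / 0.061283
t = 11.31

t = ln(2) / ln(1 + r) = 11.31 years


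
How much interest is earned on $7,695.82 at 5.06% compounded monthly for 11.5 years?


Compound interest earned = final amount − principal.
A = P(1 + r/n)^(nt) = $7,695.82 × (1 + 0.0506/12)^(12 × 11.5) = $13,754.33
Interest = A − P = $13,754.33 − $7,695.82 = $6,058.51

Interest = A - P = $6,058.51


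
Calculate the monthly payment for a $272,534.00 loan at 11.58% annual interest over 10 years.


Loan payment formula: PMT = PV × r / (1 − (1 + r)^(−n))
Monthly rate r = 0.1158/12 = 0.00965, n = 120 months
Denominator: 1 − (1 + 0.1158/12)^(−120) = 0.684138
PMT = $272,534.00 × (0.1158/12) / 0.684138
PMT = $3,844.19 per month

PMT = PV × r / (1-(1+r)^(-n)) = $3,844.19/month


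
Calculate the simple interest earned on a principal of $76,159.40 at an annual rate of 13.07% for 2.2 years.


Simple interest formula: I = P × r × t
I = $76,159.40 × 0.1307 × 2.2
I = $21,898.87

I = P × r × t = $21,898.87


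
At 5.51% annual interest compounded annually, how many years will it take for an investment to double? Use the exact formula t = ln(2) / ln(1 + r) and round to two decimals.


Doubling condition: (1 + r)^t = 2
Take ln of both sides: t × ln(1 + r) = ln(2)
t = ln(2) / ln(1 + r)
t = 0.693147 / 0.053636
t = 12.92

t = ln(2) / ln(1 + r) = 12.92 years


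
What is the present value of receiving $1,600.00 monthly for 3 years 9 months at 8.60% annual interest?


Present value of an ordinary annuity: PV = PMT × (1 − (1 + r)^(−n)) / r
Monthly rate r = 0.086/12 ≈ 0.00716667, n = 45
PV = $1,600.00 × (1 − (1 + 0.086/12)^(−45)) / (0.086/12)
PV = $1,600.00 × 38.348443
PV = $61,357.51

PV = PMT × (1-(1+r)^(-n))/r = $61,357.51


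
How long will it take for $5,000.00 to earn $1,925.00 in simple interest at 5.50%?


Rearrange the simple interest formula for t:
I = P × r × t  ⇒  t = I / (P × r)
t = $1,925.00 / ($5,000.00 × 0.055)
t = 7

t = I/(P×r) = 7 years


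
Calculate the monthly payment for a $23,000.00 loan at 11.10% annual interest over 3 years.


Loan payment formula: PMT = PV × r / (1 − (1 + r)^(−n))
Monthly rate r = 0.111/12 = 0.00925, n = 36 months
Denominator: 1 − (1 + 0.111/12)^(−36) = 0.282132
PMT = $23,000.00 × (0.111/12) / 0.282132
PMT = $754.08 per month

PMT = PV × r / (1-(1+r)^(-n)) = $754.08/month


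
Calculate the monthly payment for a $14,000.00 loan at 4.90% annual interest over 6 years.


Loan payment formula: PMT = PV × r / (1 − (1 + r)^(−n))
Monthly rate r = 0.049/12 ≈ 0.00408333, n = 72 months
Denominator: 1 − (1 + 0.049/12)^(−72) = 0.254277
PMT = $14,000.00 × (0.049/12) / 0.254277
PMT = $224.82 per month

PMT = PV × r / (1-(1+r)^(-n)) = $224.82/month


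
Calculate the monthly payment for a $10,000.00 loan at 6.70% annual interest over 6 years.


Loan payment formula: PMT = PV × r / (1 − (1 + r)^(−n))
Monthly rate r = 0.067/12 ≈ 0.00558333, n = 72 months
Denominator: 1 − (1 + 0.067/12)^(−72) = 0.330271
PMT = $10,000.00 × (0.067/12) / 0.330271
PMT = $169.05 per month

PMT = PV × r / (1-(1+r)^(-n)) = $169.05/month


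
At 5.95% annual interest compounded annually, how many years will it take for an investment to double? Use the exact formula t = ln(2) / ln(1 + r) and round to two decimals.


Doubling condition: (1 + r)^t = 2
Take ln of both sides: t × ln(1 + r) = ln(2)
t = ln(2) / ln(1 + r)
t = 0.693147 / 0.057797
t = 11.99

t = ln(2) / ln(1 + r) = 11.99 years


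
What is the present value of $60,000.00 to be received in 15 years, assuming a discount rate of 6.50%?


Present value formula: PV = FV / (1 + r)^t
PV = $60,000.00 / (1 + 0.065)^15
PV = $60,000.00 / 2.571841
PV = $23,329.59

PV = FV / (1 + r)^t = $23,329.59


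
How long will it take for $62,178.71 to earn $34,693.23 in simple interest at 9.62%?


Rearrange the simple interest formula for t:
I = P × r × t  ⇒  t = I / (P × r)
t = $34,693.23 / ($62,178.71 × 0.0962)
t = 5.8

t = I/(P×r) = 5.8 years


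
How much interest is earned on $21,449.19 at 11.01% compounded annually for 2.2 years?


Compound interest earned = final amount − principal.
A = P(1 + r/n)^(nt) = $21,449.19 × (1 + 0.1101/1)^(1 × 2.2) = $26,990.29
Interest = A − P = $26,990.29 − $21,449.19 = $5,541.10

Interest = A - P = $5,541.10


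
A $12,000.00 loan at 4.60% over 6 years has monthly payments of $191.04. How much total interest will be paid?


Total paid over the life of the loan = PMT × n.
Total paid = $191.04 × 72 = $13,754.88
Total interest = total paid − principal = $13,754.88 − $12,000.00 = $1,754.88

Total interest = (PMT × n) - PV = $1,754.88


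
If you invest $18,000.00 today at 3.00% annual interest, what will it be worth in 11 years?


Future value formula: FV = PV × (1 + r)^t
FV = $18,000.00 × (1 + 0.03)^11
FV = $18,000.00 × 1.384234
FV = $24,916.21

FV = PV × (1 + r)^t = $24,916.21


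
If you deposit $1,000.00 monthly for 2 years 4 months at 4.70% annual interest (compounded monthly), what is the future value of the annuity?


Future value of an ordinary annuity: FV = PMT × ((1 + r)^n − 1) / r
Monthly rate r = 0.047/12 ≈ 0.00391667, n = 28
FV = $1,000.00 × ((1 + 0.047/12)^28 − 1) / (0.047/12)
FV = $1,000.00 × 29.532008
FV = $29,532.01

FV = PMT × ((1+r)^n - 1)/r = $29,532.01


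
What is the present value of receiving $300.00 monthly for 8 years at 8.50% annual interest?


Present value of an ordinary annuity: PV = PMT × (1 − (1 + r)^(−n)) / r
Monthly rate r = 0.085/12 ≈ 0.00708333, n = 96
PV = $300.00 × (1 − (1 + 0.085/12)^(−96)) / (0.085/12)
PV = $300.00 × 69.482425
PV = $20,844.73

PV = PMT × (1-(1+r)^(-n))/r = $20,844.73


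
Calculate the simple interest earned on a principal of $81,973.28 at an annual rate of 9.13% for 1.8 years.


Simple interest formula: I = P × r × t
I = $81,973.28 × 0.0913 × 1.8
I = $13,471.49

I = P × r × t = $13,471.49


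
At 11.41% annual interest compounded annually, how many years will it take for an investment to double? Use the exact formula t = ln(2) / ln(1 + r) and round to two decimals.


Doubling condition: (1 + r)^t = 2
Take ln of both sides: t × ln(1 + r) = ln(2)
t = ln(2) / ln(1 + r)
t = 0.693147 / 0.108047
t = 6.42

t = ln(2) / ln(1 + r) = 6.42 years


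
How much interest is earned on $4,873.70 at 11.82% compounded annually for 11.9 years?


Compound interest earned = final amount − principal.
A = P(1 + r/n)^(nt) = $4,873.70 × (1 + 0.1182/1)^(1 × 11.9) = $18,417.92
Interest = A − P = $18,417.92 − $4,873.70 = $13,544.22

Interest = A - P = $13,544.22


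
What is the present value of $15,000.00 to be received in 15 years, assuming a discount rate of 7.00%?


Present value formula: PV = FV / (1 + r)^t
PV = $15,000.00 / (1 + 0.07)^15
PV = $15,000.00 / 2.759032
PV = $5,436.69

PV = FV / (1 + r)^t = $5,436.69


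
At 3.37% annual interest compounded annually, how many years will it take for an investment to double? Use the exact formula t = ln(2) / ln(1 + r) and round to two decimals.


Doubling condition: (1 + r)^t = 2
Take ln of both sides: t × ln(1 + r) = ln(2)
t = ln(2) / ln(1 + r)
t = 0.693147 / 0.033145
t = 20.91

t = ln(2) / ln(1 + r) = 20.91 years


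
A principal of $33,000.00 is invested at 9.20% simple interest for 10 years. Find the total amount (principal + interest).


Total amount formula: A = P(1 + rt) = P + P·r·t
Interest: I = P × r × t = $33,000.00 × 0.092 × 10 = $30,360.00
A = P + I = $33,000.00 + $30,360.00 = $63,360.00

A = P + I = P(1 + rt) = $63,360.00


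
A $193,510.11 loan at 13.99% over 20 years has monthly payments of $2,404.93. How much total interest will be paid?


Total paid over the life of the loan = PMT × n.
Total paid = $2,404.93 × 240 = $577,183.20
Total interest = total paid − principal = $577,183.20 − $193,510.11 = $383,673.09

Total interest = (PMT × n) - PV = $383,673.09


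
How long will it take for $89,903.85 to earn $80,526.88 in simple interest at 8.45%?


Rearrange the simple interest formula for t:
I = P × r × t  ⇒  t = I / (P × r)
t = $80,526.88 / ($89,903.85 × 0.0845)
t = 10.6

t = I/(P×r) = 10.6 years


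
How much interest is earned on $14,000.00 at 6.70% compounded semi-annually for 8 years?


Compound interest earned = final amount − principal.
A = P(1 + r/n)^(nt) = $14,000.00 × (1 + 0.067/2)^(2 × 8) = $23,718.96
Interest = A − P = $23,718.96 − $14,000.00 = $9,718.96

Interest = A - P = $9,718.96


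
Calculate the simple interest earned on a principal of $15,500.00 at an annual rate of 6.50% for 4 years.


Simple interest formula: I = P × r × t
I = $15,500.00 × 0.065 × 4
I = $4,030.00

I = P × r × t = $4,030.00


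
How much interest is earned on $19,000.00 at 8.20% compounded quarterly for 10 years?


Compound interest earned = final amount − principal.
A = P(1 + r/n)^(nt) = $19,000.00 × (1 + 0.082/4)^(4 × 10) = $42,783.27
Interest = A − P = $42,783.27 − $19,000.00 = $23,783.27

Interest = A - P = $23,783.27


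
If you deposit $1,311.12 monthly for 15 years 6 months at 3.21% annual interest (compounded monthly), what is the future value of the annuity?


Future value of an ordinary annuity: FV = PMT × ((1 + r)^n − 1) / r
Monthly rate r = 0.0321/12 = 0.002675, n = 186
FV = $1,311.12 × ((1 + 0.0321/12)^186 − 1) / (0.0321/12)
FV = $1,311.12 × 240.596136
FV = $315,450.41

FV = PMT × ((1+r)^n - 1)/r = $315,450.41


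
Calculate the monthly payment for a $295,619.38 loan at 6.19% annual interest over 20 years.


Loan payment formula: PMT = PV × r / (1 − (1 + r)^(−n))
Monthly rate r = 0.0619/12 ≈ 0.00515833, n = 240 months
Denominator: 1 − (1 + 0.0619/12)^(−240) = 0.709112
PMT = $295,619.38 × (0.0619/12) / 0.709112
PMT = $2,150.44 per month

PMT = PV × r / (1-(1+r)^(-n)) = $2,150.44/month


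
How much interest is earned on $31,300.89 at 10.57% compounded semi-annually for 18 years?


Compound interest earned = final amount − principal.
A = P(1 + r/n)^(nt) = $31,300.89 × (1 + 0.1057/2)^(2 × 18) = $199,871.44
Interest = A − P = $199,871.44 − $31,300.89 = $168,570.55

Interest = A - P = $168,570.55


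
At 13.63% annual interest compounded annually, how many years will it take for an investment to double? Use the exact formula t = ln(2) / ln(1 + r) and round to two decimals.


Doubling condition: (1 + r)^t = 2
Take ln of both sides: t × ln(1 + r) = ln(2)
t = ln(2) / ln(1 + r)
t = 0.693147 / 0.127777
t = 5.42

t = ln(2) / ln(1 + r) = 5.42 years


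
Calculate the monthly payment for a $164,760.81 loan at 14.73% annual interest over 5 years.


Loan payment formula: PMT = PV × r / (1 − (1 + r)^(−n))
Monthly rate r = 0.1473/12 = 0.012275, n = 60 months
Denominator: 1 − (1 + 0.1473/12)^(−60) = 0.5190617
PMT = $164,760.81 × (0.1473/12) / 0.5190617
PMT = $3,896.34 per month

PMT = PV × r / (1-(1+r)^(-n)) = $3,896.34/month


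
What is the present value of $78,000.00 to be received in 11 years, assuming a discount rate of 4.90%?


Present value formula: PV = FV / (1 + r)^t
PV = $78,000.00 / (1 + 0.049)^11
PV = $78,000.00 / 1.6925066
PV = $46,085.49

PV = FV / (1 + r)^t = $46,085.49


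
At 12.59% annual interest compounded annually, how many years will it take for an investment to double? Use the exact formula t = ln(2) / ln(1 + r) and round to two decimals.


Doubling condition: (1 + r)^t = 2
Take ln of both sides: t × ln(1 + r) = ln(2)
t = ln(2) / ln(1 + r)
t = 0.693147 / 0.118583
t = 5.85

t = ln(2) / ln(1 + r) = 5.85 years


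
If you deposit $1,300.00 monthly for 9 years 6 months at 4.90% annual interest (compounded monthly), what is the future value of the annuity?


Future value of an ordinary annuity: FV = PMT × ((1 + r)^n − 1) / r
Monthly rate r = 0.049/12 ≈ 0.00408333, n = 114
FV = $1,300.00 × ((1 + 0.049/12)^114 − 1) / (0.049/12)
FV = $1,300.00 × 144.808511
FV = $188,251.06

FV = PMT × ((1+r)^n - 1)/r = $188,251.06


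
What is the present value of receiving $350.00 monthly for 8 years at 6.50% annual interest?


Present value of an ordinary annuity: PV = PMT × (1 − (1 + r)^(−n)) / r
Monthly rate r = 0.065/12 ≈ 0.00541667, n = 96
PV = $350.00 × (1 − (1 + 0.065/12)^(−96)) / (0.065/12)
PV = $350.00 × 74.703617
PV = $26,146.27

PV = PMT × (1-(1+r)^(-n))/r = $26,146.27


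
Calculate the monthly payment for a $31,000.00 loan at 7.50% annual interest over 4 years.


Loan payment formula: PMT = PV × r / (1 − (1 + r)^(−n))
Monthly rate r = 0.075/12 = 0.00625, n = 48 months
Denominator: 1 − (1 + 0.075/12)^(−48) = 0.258490
PMT = $31,000.00 × (0.075/12) / 0.258490
PMT = $749.55 per month

PMT = PV × r / (1-(1+r)^(-n)) = $749.55/month


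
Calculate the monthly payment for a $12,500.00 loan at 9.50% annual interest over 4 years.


Loan payment formula: PMT = PV × r / (1 − (1 + r)^(−n))
Monthly rate r = 0.095/12 ≈ 0.00791667, n = 48 months
Denominator: 1 − (1 + 0.095/12)^(−48) = 0.315115
PMT = $12,500.00 × (0.095/12) / 0.315115
PMT = $314.04 per month

PMT = PV × r / (1-(1+r)^(-n)) = $314.04/month


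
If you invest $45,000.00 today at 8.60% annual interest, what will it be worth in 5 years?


Future value formula: FV = PV × (1 + r)^t
FV = $45,000.00 × (1 + 0.086)^5
FV = $45,000.00 × 1.51059877
FV = $67,976.94

FV = PV × (1 + r)^t = $67,976.94


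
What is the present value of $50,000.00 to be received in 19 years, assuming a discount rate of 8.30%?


Present value formula: PV = FV / (1 + r)^t
PV = $50,000.00 / (1 + 0.083)^19
PV = $50,000.00 / 4.549259
PV = $10,990.80

PV = FV / (1 + r)^t = $10,990.80


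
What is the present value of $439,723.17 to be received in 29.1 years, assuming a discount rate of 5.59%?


Present value formula: PV = FV / (1 + r)^t
PV = $439,723.17 / (1 + 0.0559)^29.1
PV = $439,723.17 / 4.868814
PV = $90,314.23

PV = FV / (1 + r)^t = $90,314.23


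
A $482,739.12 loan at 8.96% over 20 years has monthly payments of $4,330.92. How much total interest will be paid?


Total paid over the life of the loan = PMT × n.
Total paid = $4,330.92 × 240 = $1,039,420.80
Total interest = total paid − principal = $1,039,420.80 − $482,739.12 = $556,681.68

Total interest = (PMT × n) - PV = $556,681.68


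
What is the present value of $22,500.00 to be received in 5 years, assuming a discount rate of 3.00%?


Present value formula: PV = FV / (1 + r)^t
PV = $22,500.00 / (1 + 0.03)^5
PV = $22,500.00 / 1.159274
PV = $19,408.70

PV = FV / (1 + r)^t = $19,408.70


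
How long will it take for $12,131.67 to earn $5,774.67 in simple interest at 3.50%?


Rearrange the simple interest formula for t:
I = P × r × t  ⇒  t = I / (P × r)
t = $5,774.67 / ($12,131.67 × 0.035)
t = 13.6

t = I/(P×r) = 13.6 years


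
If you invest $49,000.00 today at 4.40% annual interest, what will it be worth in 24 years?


Future value formula: FV = PV × (1 + r)^t
FV = $49,000.00 × (1 + 0.044)^24
FV = $49,000.00 × 2.8106837
FV = $137,723.50

FV = PV × (1 + r)^t = $137,723.50


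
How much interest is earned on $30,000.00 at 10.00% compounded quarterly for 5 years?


Compound interest earned = final amount − principal.
A = P(1 + r/n)^(nt) = $30,000.00 × (1 + 0.1/4)^(4 × 5) = $49,158.49
Interest = A − P = $49,158.49 − $30,000.00 = $19,158.49

Interest = A - P = $19,158.49


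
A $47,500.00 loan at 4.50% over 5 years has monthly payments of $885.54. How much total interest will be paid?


Total paid over the life of the loan = PMT × n.
Total paid = $885.54 × 60 = $53,132.40
Total interest = total paid − principal = $53,132.40 − $47,500.00 = $5,632.40

Total interest = (PMT × n) - PV = $5,632.40


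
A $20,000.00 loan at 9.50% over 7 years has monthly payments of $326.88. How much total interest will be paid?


Total paid over the life of the loan = PMT × n.
Total paid = $326.88 × 84 = $27,457.92
Total interest = total paid − principal = $27,457.92 − $20,000.00 = $7,457.92

Total interest = (PMT × n) - PV = $7,457.92


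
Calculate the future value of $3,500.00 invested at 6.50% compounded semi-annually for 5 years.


Compound interest formula: A = P(1 + r/n)^(nt)
A = $3,500.00 × (1 + 0.065/2)^(2 × 5)
Growth factor: (1 + 0.065/2)^10 = 1.376894
A = $3,500.00 × 1.376894
A = $4,819.13

A = P(1 + r/n)^(nt) = $4,819.13


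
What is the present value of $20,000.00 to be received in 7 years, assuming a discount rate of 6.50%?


Present value formula: PV = FV / (1 + r)^t
PV = $20,000.00 / (1 + 0.065)^7
PV = $20,000.00 / 1.553987
PV = $12,870.12

PV = FV / (1 + r)^t = $12,870.12


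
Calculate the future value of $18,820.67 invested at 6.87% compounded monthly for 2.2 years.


Compound interest formula: A = P(1 + r/n)^(nt)
A = $18,820.67 × (1 + 0.0687/12)^(12 × 2.2)
Growth factor: (1 + 0.0687/12)^26.4 = 1.1626583
A = $18,820.67 × 1.1626583
A = $21,882.01

A = P(1 + r/n)^(nt) = $21,882.01


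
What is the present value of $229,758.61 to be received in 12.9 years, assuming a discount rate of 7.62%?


Present value formula: PV = FV / (1 + r)^t
PV = $229,758.61 / (1 + 0.0762)^12.9
PV = $229,758.61 / 2.578811
PV = $89,094.78

PV = FV / (1 + r)^t = $89,094.78


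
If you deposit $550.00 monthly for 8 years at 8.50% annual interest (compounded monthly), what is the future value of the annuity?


Future value of an ordinary annuity: FV = PMT × ((1 + r)^n − 1) / r
Monthly rate r = 0.085/12 ≈ 0.00708333, n = 96
FV = $550.00 × ((1 + 0.085/12)^96 − 1) / (0.085/12)
FV = $550.00 × 136.821455
FV = $75,251.80

FV = PMT × ((1+r)^n - 1)/r = $75,251.80


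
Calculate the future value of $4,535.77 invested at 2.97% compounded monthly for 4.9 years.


Compound interest formula: A = P(1 + r/n)^(nt)
A = $4,535.77 × (1 + 0.0297/12)^(12 × 4.9)
Growth factor: (1 + 0.0297/12)^58.8 = 1.1564445
A = $4,535.77 × 1.1564445
A = $5,245.37

A = P(1 + r/n)^(nt) = $5,245.37


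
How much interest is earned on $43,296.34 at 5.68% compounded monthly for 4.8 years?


Compound interest earned = final amount − principal.
A = P(1 + r/n)^(nt) = $43,296.34 × (1 + 0.0568/12)^(12 × 4.8) = $56,830.03
Interest = A − P = $56,830.03 − $43,296.34 = $13,533.69

Interest = A - P = $13,533.69


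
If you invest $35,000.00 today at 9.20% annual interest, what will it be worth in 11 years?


Future value formula: FV = PV × (1 + r)^t
FV = $35,000.00 × (1 + 0.092)^11
FV = $35,000.00 × 2.6329889
FV = $92,154.61

FV = PV × (1 + r)^t = $92,154.61


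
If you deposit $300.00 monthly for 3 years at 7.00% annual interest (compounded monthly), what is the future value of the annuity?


Future value of an ordinary annuity: FV = PMT × ((1 + r)^n − 1) / r
Monthly rate r = 0.07/12 ≈ 0.00583333, n = 36
FV = $300.00 × ((1 + 0.07/12)^36 − 1) / (0.07/12)
FV = $300.00 × 39.930101
FV = $11,979.03

FV = PMT × ((1+r)^n - 1)/r = $11,979.03


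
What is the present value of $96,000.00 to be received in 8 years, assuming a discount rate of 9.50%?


Present value formula: PV = FV / (1 + r)^t
PV = $96,000.00 / (1 + 0.095)^8
PV = $96,000.00 / 2.066869
PV = $46,447.07

PV = FV / (1 + r)^t = $46,447.07


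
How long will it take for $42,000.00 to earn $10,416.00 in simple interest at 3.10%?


Rearrange the simple interest formula for t:
I = P × r × t  ⇒  t = I / (P × r)
t = $10,416.00 / ($42,000.00 × 0.031)
t = 8

t = I/(P×r) = 8 years


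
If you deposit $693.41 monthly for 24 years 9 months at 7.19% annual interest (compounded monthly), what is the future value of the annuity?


Future value of an ordinary annuity: FV = PMT × ((1 + r)^n − 1) / r
Monthly rate r = 0.0719/12 ≈ 0.00599167, n = 297
FV = $693.41 × ((1 + 0.0719/12)^297 − 1) / (0.0719/12)
FV = $693.41 × 817.076740
FV = $566,569.18

FV = PMT × ((1+r)^n - 1)/r = $566,569.18


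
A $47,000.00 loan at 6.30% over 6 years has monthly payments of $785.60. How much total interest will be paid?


Total paid over the life of the loan = PMT × n.
Total paid = $785.60 × 72 = $56,563.20
Total interest = total paid − principal = $56,563.20 − $47,000.00 = $9,563.20

Total interest = (PMT × n) - PV = $9,563.20


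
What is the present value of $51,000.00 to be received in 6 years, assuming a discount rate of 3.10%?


Present value formula: PV = FV / (1 + r)^t
PV = $51,000.00 / (1 + 0.031)^6
PV = $51,000.00 / 1.201025
PV = $42,463.73

PV = FV / (1 + r)^t = $42,463.73


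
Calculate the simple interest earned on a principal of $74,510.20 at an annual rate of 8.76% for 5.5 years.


Simple interest formula: I = P × r × t
I = $74,510.20 × 0.0876 × 5.5
I = $35,899.01

I = P × r × t = $35,899.01


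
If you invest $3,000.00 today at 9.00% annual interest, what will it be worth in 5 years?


Future value formula: FV = PV × (1 + r)^t
FV = $3,000.00 × (1 + 0.09)^5
FV = $3,000.00 × 1.538624
FV = $4,615.87

FV = PV × (1 + r)^t = $4,615.87


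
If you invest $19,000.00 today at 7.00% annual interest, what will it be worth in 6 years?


Future value formula: FV = PV × (1 + r)^t
FV = $19,000.00 × (1 + 0.07)^6
FV = $19,000.00 × 1.5007304
FV = $28,513.88

FV = PV × (1 + r)^t = $28,513.88


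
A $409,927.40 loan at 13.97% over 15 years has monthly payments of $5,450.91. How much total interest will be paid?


Total paid over the life of the loan = PMT × n.
Total paid = $5,450.91 × 180 = $981,163.80
Total interest = total paid − principal = $981,163.80 − $409,927.40 = $571,236.40

Total interest = (PMT × n) - PV = $571,236.40


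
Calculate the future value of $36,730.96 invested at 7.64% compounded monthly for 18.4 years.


Compound interest formula: A = P(1 + r/n)^(nt)
A = $36,730.96 × (1 + 0.0764/12)^(12 × 18.4)
Growth factor: (1 + 0.0764/12)^220.8 = 4.060491
A = $36,730.96 × 4.060491
A = $149,145.73

A = P(1 + r/n)^(nt) = $149,145.73


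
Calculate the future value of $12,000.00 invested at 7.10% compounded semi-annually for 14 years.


Compound interest formula: A = P(1 + r/n)^(nt)
A = $12,000.00 × (1 + 0.071/2)^(2 × 14)
Growth factor: (1 + 0.071/2)^28 = 2.655846
A = $12,000.00 × 2.655846
A = $31,870.15

A = P(1 + r/n)^(nt) = $31,870.15


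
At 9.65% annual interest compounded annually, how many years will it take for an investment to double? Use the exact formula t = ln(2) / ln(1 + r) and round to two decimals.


Doubling condition: (1 + r)^t = 2
Take ln of both sides: t × ln(1 + r) = ln(2)
t = ln(2) / ln(1 + r)
t = 0.693147 / 0.092123
t = 7.52

t = ln(2) / ln(1 + r) = 7.52 years


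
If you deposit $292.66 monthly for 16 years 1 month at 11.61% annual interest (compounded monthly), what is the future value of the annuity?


Future value of an ordinary annuity: FV = PMT × ((1 + r)^n − 1) / r
Monthly rate r = 0.1161/12 = 0.009675, n = 193
FV = $292.66 × ((1 + 0.1161/12)^193 − 1) / (0.1161/12)
FV = $292.66 × 559.465122
FV = $163,733.06

FV = PMT × ((1+r)^n - 1)/r = $163,733.06


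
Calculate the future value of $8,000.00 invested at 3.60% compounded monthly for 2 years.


Compound interest formula: A = P(1 + r/n)^(nt)
A = $8,000.00 × (1 + 0.036/12)^(12 × 2)
Growth factor: (1 + 0.036/12)^24 = 1.074540
A = $8,000.00 × 1.074540
A = $8,596.32

A = P(1 + r/n)^(nt) = $8,596.32


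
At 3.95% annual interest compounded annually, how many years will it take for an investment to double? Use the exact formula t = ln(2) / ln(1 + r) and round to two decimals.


Doubling condition: (1 + r)^t = 2
Take ln of both sides: t × ln(1 + r) = ln(2)
t = ln(2) / ln(1 + r)
t = 0.693147 / 0.038740
t = 17.89

t = ln(2) / ln(1 + r) = 17.89 years


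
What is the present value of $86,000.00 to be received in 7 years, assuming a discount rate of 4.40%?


Present value formula: PV = FV / (1 + r)^t
PV = $86,000.00 / (1 + 0.044)^7
PV = $86,000.00 / 1.3517721
PV = $63,620.19

PV = FV / (1 + r)^t = $63,620.19


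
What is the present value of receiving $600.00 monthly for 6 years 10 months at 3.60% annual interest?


Present value of an ordinary annuity: PV = PMT × (1 − (1 + r)^(−n)) / r
Monthly rate r = 0.036/12 = 0.003, n = 82
PV = $600.00 × (1 − (1 + 0.036/12)^(−82)) / (0.036/12)
PV = $600.00 × 72.596590
PV = $43,557.95

PV = PMT × (1-(1+r)^(-n))/r = $43,557.95


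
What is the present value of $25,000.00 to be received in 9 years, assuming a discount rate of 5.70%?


Present value formula: PV = FV / (1 + r)^t
PV = $25,000.00 / (1 + 0.057)^9
PV = $25,000.00 / 1.646929
PV = $15,179.77

PV = FV / (1 + r)^t = $15,179.77


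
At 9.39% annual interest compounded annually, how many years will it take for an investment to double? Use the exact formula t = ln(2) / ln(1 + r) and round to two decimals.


Doubling condition: (1 + r)^t = 2
Take ln of both sides: t × ln(1 + r) = ln(2)
t = ln(2) / ln(1 + r)
t = 0.693147 / 0.089749
t = 7.72

t = ln(2) / ln(1 + r) = 7.72 years


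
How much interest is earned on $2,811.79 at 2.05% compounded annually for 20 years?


Compound interest earned = final amount − principal.
A = P(1 + r/n)^(nt) = $2,811.79 × (1 + 0.0205/1)^(1 × 20) = $4,219.33
Interest = A − P = $4,219.33 − $2,811.79 = $1,407.54

Interest = A - P = $1,407.54


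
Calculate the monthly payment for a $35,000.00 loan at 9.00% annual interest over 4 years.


Loan payment formula: PMT = PV × r / (1 − (1 + r)^(−n))
Monthly rate r = 0.09/12 = 0.0075, n = 48 months
Denominator: 1 − (1 + 0.09/12)^(−48) = 0.301386
PMT = $35,000.00 × (0.09/12) / 0.301386
PMT = $870.98 per month

PMT = PV × r / (1-(1+r)^(-n)) = $870.98/month


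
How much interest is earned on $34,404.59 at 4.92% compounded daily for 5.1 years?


Compound interest earned = final amount − principal.
A = P(1 + r/n)^(nt) = $34,404.59 × (1 + 0.0492/365)^(365 × 5.1) = $44,216.28
Interest = A − P = $44,216.28 − $34,404.59 = $9,811.69

Interest = A - P = $9,811.69


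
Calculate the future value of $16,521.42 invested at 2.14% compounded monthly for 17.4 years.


Compound interest formula: A = P(1 + r/n)^(nt)
A = $16,521.42 × (1 + 0.0214/12)^(12 × 17.4)
Growth factor: (1 + 0.0214/12)^208.8 = 1.4506741
A = $16,521.42 × 1.4506741
A = $23,967.20

A = P(1 + r/n)^(nt) = $23,967.20


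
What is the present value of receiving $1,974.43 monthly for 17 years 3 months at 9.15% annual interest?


Present value of an ordinary annuity: PV = PMT × (1 − (1 + r)^(−n)) / r
Monthly rate r = 0.0915/12 = 0.007625, n = 207
PV = $1,974.43 × (1 − (1 + 0.0915/12)^(−207)) / (0.0915/12)
PV = $1,974.43 × 103.928001
PV = $205,198.56

PV = PMT × (1-(1+r)^(-n))/r = $205,198.56


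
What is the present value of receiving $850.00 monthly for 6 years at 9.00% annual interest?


Present value of an ordinary annuity: PV = PMT × (1 − (1 + r)^(−n)) / r
Monthly rate r = 0.09/12 = 0.0075, n = 72
PV = $850.00 × (1 − (1 + 0.09/12)^(−72)) / (0.09/12)
PV = $850.00 × 55.476849
PV = $47,155.32

PV = PMT × (1-(1+r)^(-n))/r = $47,155.32


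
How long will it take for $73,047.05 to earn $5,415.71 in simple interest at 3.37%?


Rearrange the simple interest formula for t:
I = P × r × t  ⇒  t = I / (P × r)
t = $5,415.71 / ($73,047.05 × 0.0337)
t = 2.2

t = I/(P×r) = 2.2 years


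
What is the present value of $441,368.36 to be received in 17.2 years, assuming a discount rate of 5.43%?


Present value formula: PV = FV / (1 + r)^t
PV = $441,368.36 / (1 + 0.0543)^17.2
PV = $441,368.36 / 2.4830436
PV = $177,752.96

PV = FV / (1 + r)^t = $177,752.96


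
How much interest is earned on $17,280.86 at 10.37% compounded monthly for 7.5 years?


Compound interest earned = final amount − principal.
A = P(1 + r/n)^(nt) = $17,280.86 × (1 + 0.1037/12)^(12 × 7.5) = $37,487.53
Interest = A − P = $37,487.53 − $17,280.86 = $20,206.67

Interest = A - P = $20,206.67


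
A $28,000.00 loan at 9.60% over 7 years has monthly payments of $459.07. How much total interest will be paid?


Total paid over the life of the loan = PMT × n.
Total paid = $459.07 × 84 = $38,561.88
Total interest = total paid − principal = $38,561.88 − $28,000.00 = $10,561.88

Total interest = (PMT × n) - PV = $10,561.88


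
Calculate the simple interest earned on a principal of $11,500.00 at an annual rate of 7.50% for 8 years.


Simple interest formula: I = P × r × t
I = $11,500.00 × 0.075 × 8
I = $6,900.00

I = P × r × t = $6,900.00


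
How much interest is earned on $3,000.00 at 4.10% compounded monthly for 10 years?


Compound interest earned = final amount − principal.
A = P(1 + r/n)^(nt) = $3,000.00 × (1 + 0.041/12)^(12 × 10) = $4,517.30
Interest = A − P = $4,517.30 − $3,000.00 = $1,517.30

Interest = A - P = $1,517.30


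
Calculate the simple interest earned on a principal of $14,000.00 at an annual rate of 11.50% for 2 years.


Simple interest formula: I = P × r × t
I = $14,000.00 × 0.115 × 2
I = $3,220.00

I = P × r × t = $3,220.00


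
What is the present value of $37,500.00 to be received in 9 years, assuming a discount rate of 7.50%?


Present value formula: PV = FV / (1 + r)^t
PV = $37,500.00 / (1 + 0.075)^9
PV = $37,500.00 / 1.917239
PV = $19,559.38

PV = FV / (1 + r)^t = $19,559.38


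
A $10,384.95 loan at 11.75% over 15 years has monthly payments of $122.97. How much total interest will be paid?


Total paid over the life of the loan = PMT × n.
Total paid = $122.97 × 180 = $22,134.60
Total interest = total paid − principal = $22,134.60 − $10,384.95 = $11,749.65

Total interest = (PMT × n) - PV = $11,749.65


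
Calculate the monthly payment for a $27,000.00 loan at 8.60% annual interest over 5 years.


Loan payment formula: PMT = PV × r / (1 − (1 + r)^(−n))
Monthly rate r = 0.086/12 ≈ 0.00716667, n = 60 months
Denominator: 1 − (1 + 0.086/12)^(−60) = 0.348493
PMT = $27,000.00 × (0.086/12) / 0.348493
PMT = $555.25 per month

PMT = PV × r / (1-(1+r)^(-n)) = $555.25/month


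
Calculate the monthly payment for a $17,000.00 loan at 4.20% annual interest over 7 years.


Loan payment formula: PMT = PV × r / (1 − (1 + r)^(−n))
Monthly rate r = 0.042/12 = 0.0035, n = 84 months
Denominator: 1 − (1 + 0.042/12)^(−84) = 0.254341
PMT = $17,000.00 × (0.042/12) / 0.254341
PMT = $233.94 per month

PMT = PV × r / (1-(1+r)^(-n)) = $233.94/month


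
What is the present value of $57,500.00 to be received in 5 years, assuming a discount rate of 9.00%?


Present value formula: PV = FV / (1 + r)^t
PV = $57,500.00 / (1 + 0.09)^5
PV = $57,500.00 / 1.538624
PV = $37,371.05

PV = FV / (1 + r)^t = $37,371.05


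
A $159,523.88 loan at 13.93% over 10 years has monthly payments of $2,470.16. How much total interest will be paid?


Total paid over the life of the loan = PMT × n.
Total paid = $2,470.16 × 120 = $296,419.20
Total interest = total paid − principal = $296,419.20 − $159,523.88 = $136,895.32

Total interest = (PMT × n) - PV = $136,895.32


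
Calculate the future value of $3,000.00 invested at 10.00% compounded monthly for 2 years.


Compound interest formula: A = P(1 + r/n)^(nt)
A = $3,000.00 × (1 + 0.1/12)^(12 × 2)
Growth factor: (1 + 0.1/12)^24 = 1.220391
A = $3,000.00 × 1.220391
A = $3,661.17

A = P(1 + r/n)^(nt) = $3,661.17


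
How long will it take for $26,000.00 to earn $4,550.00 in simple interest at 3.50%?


Rearrange the simple interest formula for t:
I = P × r × t  ⇒  t = I / (P × r)
t = $4,550.00 / ($26,000.00 × 0.035)
t = 5

t = I/(P×r) = 5 years


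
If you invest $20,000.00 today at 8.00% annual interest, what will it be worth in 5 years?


Future value formula: FV = PV × (1 + r)^t
FV = $20,000.00 × (1 + 0.08)^5
FV = $20,000.00 × 1.469328
FV = $29,386.56

FV = PV × (1 + r)^t = $29,386.56


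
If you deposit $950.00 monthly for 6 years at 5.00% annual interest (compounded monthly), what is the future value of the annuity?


Future value of an ordinary annuity: FV = PMT × ((1 + r)^n − 1) / r
Monthly rate r = 0.05/12 ≈ 0.00416667, n = 72
FV = $950.00 × ((1 + 0.05/12)^72 − 1) / (0.05/12)
FV = $950.00 × 83.764259
FV = $79,576.05

FV = PMT × ((1+r)^n - 1)/r = $79,576.05


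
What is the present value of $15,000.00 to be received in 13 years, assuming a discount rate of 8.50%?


Present value formula: PV = FV / (1 + r)^t
PV = $15,000.00 / (1 + 0.085)^13
PV = $15,000.00 / 2.887930
PV = $5,194.03

PV = FV / (1 + r)^t = $5,194.03


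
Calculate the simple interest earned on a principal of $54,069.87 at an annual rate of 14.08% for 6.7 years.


Simple interest formula: I = P × r × t
I = $54,069.87 × 0.1408 × 6.7
I = $51,007.35

I = P × r × t = $51,007.35


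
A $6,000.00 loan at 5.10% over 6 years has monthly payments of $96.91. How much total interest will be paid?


Total paid over the life of the loan = PMT × n.
Total paid = $96.91 × 72 = $6,977.52
Total interest = total paid − principal = $6,977.52 − $6,000.00 = $977.52

Total interest = (PMT × n) - PV = $977.52


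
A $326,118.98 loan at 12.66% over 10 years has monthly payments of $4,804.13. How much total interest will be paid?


Total paid over the life of the loan = PMT × n.
Total paid = $4,804.13 × 120 = $576,495.60
Total interest = total paid − principal = $576,495.60 − $326,118.98 = $250,376.62

Total interest = (PMT × n) - PV = $250,376.62


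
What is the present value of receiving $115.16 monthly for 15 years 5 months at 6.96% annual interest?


Present value of an ordinary annuity: PV = PMT × (1 − (1 + r)^(−n)) / r
Monthly rate r = 0.0696/12 = 0.0058, n = 185
PV = $115.16 × (1 − (1 + 0.0696/12)^(−185)) / (0.0696/12)
PV = $115.16 × 113.268496
PV = $13,044.00

PV = PMT × (1-(1+r)^(-n))/r = $13,044.00


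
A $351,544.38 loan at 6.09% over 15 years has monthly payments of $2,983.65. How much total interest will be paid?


Total paid over the life of the loan = PMT × n.
Total paid = $2,983.65 × 180 = $537,057.00
Total interest = total paid − principal = $537,057.00 − $351,544.38 = $185,512.62

Total interest = (PMT × n) - PV = $185,512.62


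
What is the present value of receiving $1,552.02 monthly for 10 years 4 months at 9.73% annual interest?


Present value of an ordinary annuity: PV = PMT × (1 − (1 + r)^(−n)) / r
Monthly rate r = 0.0973/12 ≈ 0.00810833, n = 124
PV = $1,552.02 × (1 − (1 + 0.0973/12)^(−124)) / (0.0973/12)
PV = $1,552.02 × 78.021895
PV = $121,091.54

PV = PMT × (1-(1+r)^(-n))/r = $121,091.54


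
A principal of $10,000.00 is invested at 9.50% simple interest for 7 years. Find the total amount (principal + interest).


Total amount formula: A = P(1 + rt) = P + P·r·t
Interest: I = P × r × t = $10,000.00 × 0.095 × 7 = $6,650.00
A = P + I = $10,000.00 + $6,650.00 = $16,650.00

A = P + I = P(1 + rt) = $16,650.00


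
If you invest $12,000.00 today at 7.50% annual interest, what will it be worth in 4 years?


Future value formula: FV = PV × (1 + r)^t
FV = $12,000.00 × (1 + 0.075)^4
FV = $12,000.00 × 1.335469
FV = $16,025.63

FV = PV × (1 + r)^t = $16,025.63


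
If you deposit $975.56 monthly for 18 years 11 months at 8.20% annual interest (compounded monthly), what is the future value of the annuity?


Future value of an ordinary annuity: FV = PMT × ((1 + r)^n − 1) / r
Monthly rate r = 0.082/12 ≈ 0.00683333, n = 227
FV = $975.56 × ((1 + 0.082/12)^227 − 1) / (0.082/12)
FV = $975.56 × 540.314612
FV = $527,109.32

FV = PMT × ((1+r)^n - 1)/r = $527,109.32


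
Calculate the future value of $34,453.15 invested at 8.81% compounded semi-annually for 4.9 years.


Compound interest formula: A = P(1 + r/n)^(nt)
A = $34,453.15 × (1 + 0.0881/2)^(2 × 4.9)
Growth factor: (1 + 0.0881/2)^9.8 = 1.5256985
A = $34,453.15 × 1.5256985
A = $52,565.12

A = P(1 + r/n)^(nt) = $52,565.12


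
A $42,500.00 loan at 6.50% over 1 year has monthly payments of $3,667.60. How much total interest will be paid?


Total paid over the life of the loan = PMT × n.
Total paid = $3,667.60 × 12 = $44,011.20
Total interest = total paid − principal = $44,011.20 − $42,500.00 = $1,511.20

Total interest = (PMT × n) - PV = $1,511.20


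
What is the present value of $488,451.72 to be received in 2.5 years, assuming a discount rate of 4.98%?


Present value formula: PV = FV / (1 + r)^t
PV = $488,451.72 / (1 + 0.0498)^2.5
PV = $488,451.72 / 1.12918843
PV = $432,568.83

PV = FV / (1 + r)^t = $432,568.83


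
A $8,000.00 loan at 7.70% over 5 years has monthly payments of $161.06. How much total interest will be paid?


Total paid over the life of the loan = PMT × n.
Total paid = $161.06 × 60 = $9,663.60
Total interest = total paid − principal = $9,663.60 − $8,000.00 = $1,663.60

Total interest = (PMT × n) - PV = $1,663.60


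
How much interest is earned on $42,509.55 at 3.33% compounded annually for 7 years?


Compound interest earned = final amount − principal.
A = P(1 + r/n)^(nt) = $42,509.55 × (1 + 0.0333/1)^(1 × 7) = $53,465.24
Interest = A − P = $53,465.24 − $42,509.55 = $10,955.69

Interest = A - P = $10,955.69


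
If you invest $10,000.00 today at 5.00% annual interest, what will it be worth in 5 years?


Future value formula: FV = PV × (1 + r)^t
FV = $10,000.00 × (1 + 0.05)^5
FV = $10,000.00 × 1.276282
FV = $12,762.82

FV = PV × (1 + r)^t = $12,762.82


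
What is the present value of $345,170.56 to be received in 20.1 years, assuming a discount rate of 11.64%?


Present value formula: PV = FV / (1 + r)^t
PV = $345,170.56 / (1 + 0.1164)^20.1
PV = $345,170.56 / 9.144891
PV = $37,744.63

PV = FV / (1 + r)^t = $37,744.63


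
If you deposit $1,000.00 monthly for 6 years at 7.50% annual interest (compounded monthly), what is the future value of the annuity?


Future value of an ordinary annuity: FV = PMT × ((1 + r)^n − 1) / r
Monthly rate r = 0.075/12 = 0.00625, n = 72
FV = $1,000.00 × ((1 + 0.075/12)^72 − 1) / (0.075/12)
FV = $1,000.00 × 90.578789
FV = $90,578.79

FV = PMT × ((1+r)^n - 1)/r = $90,578.79


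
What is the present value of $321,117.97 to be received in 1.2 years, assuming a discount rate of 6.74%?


Present value formula: PV = FV / (1 + r)^t
PV = $321,117.97 / (1 + 0.0674)^1.2
PV = $321,117.97 / 1.08141562
PV = $296,942.23

PV = FV / (1 + r)^t = $296,942.23


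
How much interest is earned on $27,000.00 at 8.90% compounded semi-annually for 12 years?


Compound interest earned = final amount − principal.
A = P(1 + r/n)^(nt) = $27,000.00 × (1 + 0.089/2)^(2 × 12) = $76,765.56
Interest = A − P = $76,765.56 − $27,000.00 = $49,765.56

Interest = A - P = $49,765.56


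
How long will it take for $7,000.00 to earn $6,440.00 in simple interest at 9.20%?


Rearrange the simple interest formula for t:
I = P × r × t  ⇒  t = I / (P × r)
t = $6,440.00 / ($7,000.00 × 0.092)
t = 10

t = I/(P×r) = 10 years


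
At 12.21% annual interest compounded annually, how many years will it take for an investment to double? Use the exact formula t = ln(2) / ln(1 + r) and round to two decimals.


Doubling condition: (1 + r)^t = 2
Take ln of both sides: t × ln(1 + r) = ln(2)
t = ln(2) / ln(1 + r)
t = 0.693147 / 0.115202
t = 6.02

t = ln(2) / ln(1 + r) = 6.02 years
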